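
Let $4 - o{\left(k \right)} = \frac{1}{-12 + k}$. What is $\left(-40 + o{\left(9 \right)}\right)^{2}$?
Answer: $\frac{11449}{9} \approx 1272.1$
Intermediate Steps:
$o{\left(k \right)} = 4 - \frac{1}{-12 + k}$
$\left(-40 + o{\left(9 \right)}\right)^{2} = \left(-40 + \frac{-49 + 4 \cdot 9}{-12 + 9}\right)^{2} = \left(-40 + \frac{-49 + 36}{-3}\right)^{2} = \left(-40 - - \frac{13}{3}\right)^{2} = \left(-40 + \frac{13}{3}\right)^{2} = \left(- \frac{107}{3}\right)^{2} = \frac{11449}{9}$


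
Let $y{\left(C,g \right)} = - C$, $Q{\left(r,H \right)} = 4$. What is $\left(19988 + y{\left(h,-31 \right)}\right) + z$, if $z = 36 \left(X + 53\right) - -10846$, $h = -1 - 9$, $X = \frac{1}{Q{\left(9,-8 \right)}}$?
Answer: $32761$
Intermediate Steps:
$X = \frac{1}{4} \approx 0.25$
$h = -10$
$z = 12763$ ($z = 36 \left(\frac{1}{4} + 53\right) - -10846 = 36 \cdot \frac{213}{4} + 10846 = 1917 + 10846 = 12763$)
$\left(19988 + y{\left(h,-31 \right)}\right) + z = \left(19988 - -10\right) + 12763 = \left(19988 + 10\right) + 12763 = 19998 + 12763 = 32761$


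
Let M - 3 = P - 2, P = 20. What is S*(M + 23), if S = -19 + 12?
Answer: -308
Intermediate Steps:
M = 21 (M = 3 + (20 - 2) = 3 + 18 = 21)
S = -7
S*(M + 23) = -7*(21 + 23) = -7*44 = -308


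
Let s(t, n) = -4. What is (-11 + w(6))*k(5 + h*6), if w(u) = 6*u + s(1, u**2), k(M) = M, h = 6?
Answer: 861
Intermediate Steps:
w(u) = -4 + 6*u (w(u) = 6*u - 4 = -4 + 6*u)
(-11 + w(6))*k(5 + h*6) = (-11 + (-4 + 6*6))*(5 + 6*6) = (-11 + (-4 + 36))*(5 + 36) = (-11 + 32)*41 = 21*41 = 861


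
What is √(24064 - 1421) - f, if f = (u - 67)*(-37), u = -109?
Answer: -6512 + √22643 ≈ -6361.5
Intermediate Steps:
f = 6512 (f = (-109 - 67)*(-37) = -176*(-37) = 6512)
√(24064 - 1421) - f = √(24064 - 1421) - 1*6512 = √22643 - 6512 = -6512 + √22643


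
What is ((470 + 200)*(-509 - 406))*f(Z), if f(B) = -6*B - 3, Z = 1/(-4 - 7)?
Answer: 16552350/11 ≈ 1.5048e+6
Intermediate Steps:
Z = -1/11 (Z = 1/(-11) = -1/11 ≈ -0.090909)
f(B) = -3 - 6*B
((470 + 200)*(-509 - 406))*f(Z) = ((470 + 200)*(-509 - 406))*(-3 - 6*(-1/11)) = (670*(-915))*(-3 + 6/11) = -613050*(-27/11) = 16552350/11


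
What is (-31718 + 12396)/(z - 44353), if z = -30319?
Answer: 9661/37336 ≈ 0.25876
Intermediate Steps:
(-31718 + 12396)/(z - 44353) = (-31718 + 12396)/(-30319 - 44353) = -19322/(-74672) = -19322*(-1/74672) = 9661/37336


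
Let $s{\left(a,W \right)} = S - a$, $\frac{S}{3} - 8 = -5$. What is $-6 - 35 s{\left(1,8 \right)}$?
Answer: $-286$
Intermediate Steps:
$S = 9$ ($S = 24 + 3 \left(-5\right) = 24 - 15 = 9$)
$s{\left(a,W \right)} = 9 - a$
$-6 - 35 s{\left(1,8 \right)} = -6 - 35 \left(9 - 1\right) = -6 - 280 = -286$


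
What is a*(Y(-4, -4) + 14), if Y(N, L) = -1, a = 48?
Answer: 624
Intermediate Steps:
a*(Y(-4, -4) + 14) = 48*(-1 + 14) = 48*13 = 624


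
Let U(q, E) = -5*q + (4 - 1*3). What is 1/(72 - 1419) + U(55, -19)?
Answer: -369079/1347 ≈ -274.00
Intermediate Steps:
U(q, E) = 1 - 5*q (U(q, E) = -5*q + (4 - 3) = -5*q + 1 = 1 - 5*q)
1/(72 - 1419) + U(55, -19) = 1/(72 - 1419) + (1 - 5*55) = 1/(-1347) + (1 - 275) = -1/1347 - 274 = -369079/1347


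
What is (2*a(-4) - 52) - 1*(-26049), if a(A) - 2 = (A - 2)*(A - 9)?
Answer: 26157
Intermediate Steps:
a(A) = 2 + (-9 + A)*(-2 + A) (a(A) = 2 + (A - 2)*(A - 9) = 2 + (-2 + A)*(-9 + A) = 2 + (-9 + A)*(-2 + A))
(2*a(-4) - 52) - 1*(-26049) = (2*(20 + (-4)**2 - 11*(-4)) - 52) - 1*(-26049) = (2*(20 + 16 + 44) - 52) + 26049 = (2*80 - 52) + 26049 = (160 - 52) + 26049 = 108 + 26049 = 26157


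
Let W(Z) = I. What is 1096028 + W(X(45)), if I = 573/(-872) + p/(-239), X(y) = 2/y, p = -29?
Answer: 228420891765/208408 ≈ 1.0960e+6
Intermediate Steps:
I = -111659/208408 (I = 573/(-872) - 29/(-239) = 573*(-1/872) - 29*(-1/239) = -573/872 + 29/239 = -111659/208408 ≈ -0.53577)
W(Z) = -111659/208408
1096028 + W(X(45)) = 1096028 - 111659/208408 = 228420891765/208408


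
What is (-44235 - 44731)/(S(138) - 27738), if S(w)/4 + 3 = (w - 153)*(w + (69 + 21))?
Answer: 44483/20715 ≈ 2.1474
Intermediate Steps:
S(w) = -12 + 4*(-153 + w)*(90 + w) (S(w) = -12 + 4*((w - 153)*(w + (69 + 21))) = -12 + 4*((-153 + w)*(w + 90)) = -12 + 4*((-153 + w)*(90 + w)) = -12 + 4*(-153 + w)*(90 + w))
(-44235 - 44731)/(S(138) - 27738) = (-44235 - 44731)/((-55092 - 252*138 + 4*138**2) - 27738) = -88966/((-55092 - 34776 + 4*19044) - 27738) = -88966/((-55092 - 34776 + 76176) - 27738) = -88966/(-13692 - 27738) = -88966/(-41430) = -88966*(-1/41430) = 44483/20715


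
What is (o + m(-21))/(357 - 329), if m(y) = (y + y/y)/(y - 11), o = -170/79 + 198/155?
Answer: -24439/2742880 ≈ -0.0089100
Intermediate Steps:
o = -10708/12245 (o = -170*1/79 + 198*(1/155) = -170/79 + 198/155 = -10708/12245 ≈ -0.87448)
m(y) = (1 + y)/(-11 + y) (m(y) = (y + 1)/(-11 + y) = (1 + y)/(-11 + y))
(o + m(-21))/(357 - 329) = (-10708/12245 + (1 - 21)/(-11 - 21))/(357 - 329) = (-10708/12245 - 20/(-32))/28 = (-10708/12245 - 1/32*(-20))*(1/28) = (-10708/12245 + 5/8)*(1/28) = -24439/97960*1/28 = -24439/2742880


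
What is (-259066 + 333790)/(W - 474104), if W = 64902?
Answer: -37362/204601 ≈ -0.18261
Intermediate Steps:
(-259066 + 333790)/(W - 474104) = (-259066 + 333790)/(64902 - 474104) = 74724/(-409202) = 74724*(-1/409202) = -37362/204601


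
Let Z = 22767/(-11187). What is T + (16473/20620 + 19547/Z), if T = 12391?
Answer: 436125345917/156485180 ≈ 2787.0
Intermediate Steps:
Z = -7589/3729 (Z = 22767*(-1/11187) = -7589/3729 ≈ -2.0351)
T + (16473/20620 + 19547/Z) = 12391 + (16473/20620 + 19547/(-7589/3729)) = 12391 + (16473*(1/20620) + 19547*(-3729/7589)) = 12391 + (16473/20620 - 72890763/7589) = 12391 - 1502882519463/156485180 = 436125345917/156485180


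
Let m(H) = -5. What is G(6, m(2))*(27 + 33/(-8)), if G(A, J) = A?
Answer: 549/4 ≈ 137.25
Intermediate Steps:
G(6, m(2))*(27 + 33/(-8)) = 6*(27 + 33/(-8)) = 6*(27 + 33*(-⅛)) = 6*(27 - 33/8) = 6*(183/8) = 549/4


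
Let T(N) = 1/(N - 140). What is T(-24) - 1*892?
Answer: -146289/164 ≈ -892.01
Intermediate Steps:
T(N) = 1/(-140 + N)
T(-24) - 1*892 = 1/(-140 - 24) - 1*892 = 1/(-164) - 892 = -1/164 - 892 = -146289/164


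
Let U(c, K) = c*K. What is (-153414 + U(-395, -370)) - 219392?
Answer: -226656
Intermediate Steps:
U(c, K) = K*c
(-153414 + U(-395, -370)) - 219392 = (-153414 - 370*(-395)) - 219392 = (-153414 + 146150) - 219392 = -7264 - 219392 = -226656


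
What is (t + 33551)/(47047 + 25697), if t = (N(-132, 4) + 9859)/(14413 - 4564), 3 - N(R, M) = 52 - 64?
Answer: 330453673/716455656 ≈ 0.46123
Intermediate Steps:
N(R, M) = 15 (N(R, M) = 3 - (52 - 64) = 3 - 1*(-12) = 3 + 12 = 15)
t = 9874/9849 (t = (15 + 9859)/(14413 - 4564) = 9874/9849 ≈ 1.0025)
(t + 33551)/(47047 + 25697) = (9874/9849 + 33551)/(47047 + 25697) = (330453673/9849)/72744 = (330453673/9849)*(1/72744) = 330453673/716455656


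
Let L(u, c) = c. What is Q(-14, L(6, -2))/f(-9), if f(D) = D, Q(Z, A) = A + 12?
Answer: -10/9 ≈ -1.1111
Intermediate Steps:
Q(Z, A) = 12 + A
Q(-14, L(6, -2))/f(-9) = (12 - 2)/(-9) = 10*(-⅑) = -10/9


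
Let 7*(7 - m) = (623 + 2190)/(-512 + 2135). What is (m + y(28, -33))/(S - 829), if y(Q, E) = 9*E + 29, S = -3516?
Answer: 2968034/49363545 ≈ 0.060126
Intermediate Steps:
y(Q, E) = 29 + 9*E
m = 76714/11361 (m = 7 - (623 + 2190)/(7*(-512 + 2135)) = 7 - 2813/(7*1623) = 7 - 1/7*2813/1623 = 7 - 2813/11361 = 76714/11361 ≈ 6.7524)
(m + y(28, -33))/(S - 829) = (76714/11361 + (29 + 9*(-33)))/(-3516 - 829) = (76714/11361 + (29 - 297))/(-4345) = (76714/11361 - 268)*(-1/4345) = -2968034/11361*(-1/4345) = 2968034/49363545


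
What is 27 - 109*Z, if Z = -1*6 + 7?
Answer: -82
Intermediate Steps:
Z = 1 (Z = -6 + 7 = 1)
27 - 109*Z = 27 - 109*1 = 27 - 109 = -82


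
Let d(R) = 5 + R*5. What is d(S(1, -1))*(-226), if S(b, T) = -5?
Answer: 4520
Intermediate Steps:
d(R) = 5 + 5*R
d(S(1, -1))*(-226) = (5 + 5*(-5))*(-226) = (5 - 25)*(-226) = -20*(-226) = 4520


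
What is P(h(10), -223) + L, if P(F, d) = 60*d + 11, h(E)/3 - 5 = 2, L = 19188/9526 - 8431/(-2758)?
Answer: -175553299521/13136354 ≈ -13364.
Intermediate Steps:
L = 66617105/13136354 (L = 19188*(1/9526) - 8431*(-1/2758) = 9594/4763 + 8431/2758 = 66617105/13136354 ≈ 5.0712)
h(E) = 21 (h(E) = 15 + 3*2 = 15 + 6 = 21)
P(F, d) = 11 + 60*d
P(h(10), -223) + L = (11 + 60*(-223)) + 66617105/13136354 = (11 - 13380) + 66617105/13136354 = -13369 + 66617105/13136354 = -175553299521/13136354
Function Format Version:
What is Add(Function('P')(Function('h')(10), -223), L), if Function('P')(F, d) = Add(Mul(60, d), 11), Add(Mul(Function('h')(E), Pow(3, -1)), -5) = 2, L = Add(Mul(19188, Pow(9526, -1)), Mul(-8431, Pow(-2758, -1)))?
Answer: Rational(-175553299521, 13136354) ≈ -13364.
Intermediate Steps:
L = Rational(66617105, 13136354) (L = Add(Mul(19188, Rational(1, 9526)), Mul(-8431, Rational(-1, 2758))) = Add(Rational(9594, 4763), Rational(8431, 2758)) = Rational(66617105, 13136354) ≈ 5.0712)
Function('h')(E) = 21 (Function('h')(E) = Add(15, Mul(3, 2)) = Add(15, 6) = 21)
Function('P')(F, d) = Add(11, Mul(60, d))
Add(Function('P')(Function('h')(10), -223), L) = Add(Add(11, Mul(60, -223)), Rational(66617105, 13136354)) = Add(Add(11, -13380), Rational(66617105, 13136354)) = Add(-13369, Rational(66617105, 13136354)) = Rational(-175553299521, 13136354)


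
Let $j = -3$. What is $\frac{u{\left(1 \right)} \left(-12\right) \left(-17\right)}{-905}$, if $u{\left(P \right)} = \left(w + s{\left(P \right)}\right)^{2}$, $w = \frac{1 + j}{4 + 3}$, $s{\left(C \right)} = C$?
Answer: $- \frac{1020}{8869} \approx -0.11501$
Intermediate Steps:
$w = - \frac{2}{7}$ ($w = \frac{1 - 3}{4 + 3} = - \frac{2}{7} \approx -0.28571$)
$u{\left(P \right)} = \left(- \frac{2}{7} + P\right)^{2}$
$\frac{u{\left(1 \right)} \left(-12\right) \left(-17\right)}{-905} = \frac{\frac{\left(-2 + 7 \cdot 1\right)^{2}}{49} \left(-12\right) \left(-17\right)}{-905} = \frac{\left(-2 + 7\right)^{2}}{49} \left(-12\right) \left(-17\right) \left(- \frac{1}{905}\right) = \frac{5^{2}}{49} \left(-12\right) \left(-17\right) \left(- \frac{1}{905}\right) = \frac{1}{49} \cdot 25 \left(-12\right) \left(-17\right) \left(- \frac{1}{905}\right) = \frac{25}{49} \left(-12\right) \left(-17\right) \left(- \frac{1}{905}\right) = \left(- \frac{300}{49}\right) \left(-17\right) \left(- \frac{1}{905}\right) = \frac{5100}{49} \left(- \frac{1}{905}\right) = - \frac{1020}{8869}$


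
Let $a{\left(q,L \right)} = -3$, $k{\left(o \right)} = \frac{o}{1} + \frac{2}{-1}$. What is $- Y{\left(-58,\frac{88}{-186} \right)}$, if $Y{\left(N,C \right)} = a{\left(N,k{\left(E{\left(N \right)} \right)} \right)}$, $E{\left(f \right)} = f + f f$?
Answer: $3$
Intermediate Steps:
$E{\left(f \right)} = f + f^{2}$
$k{\left(o \right)} = -2 + o$ ($k{\left(o \right)} = o 1 + 2 \left(-1\right) = o - 2 = -2 + o$)
$Y{\left(N,C \right)} = -3$
$- Y{\left(-58,\frac{88}{-186} \right)} = \left(-1\right) \left(-3\right) = 3$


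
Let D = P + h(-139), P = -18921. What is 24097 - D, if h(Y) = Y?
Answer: 43157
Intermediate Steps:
D = -19060 (D = -18921 - 139 = -19060)
24097 - D = 24097 - 1*(-19060) = 24097 + 19060 = 43157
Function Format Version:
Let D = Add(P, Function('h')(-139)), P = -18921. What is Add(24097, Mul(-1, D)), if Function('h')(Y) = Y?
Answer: 43157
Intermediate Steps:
D = -19060 (D = Add(-18921, -139) = -19060)
Add(24097, Mul(-1, D)) = Add(24097, Mul(-1, -19060)) = Add(24097, 19060) = 43157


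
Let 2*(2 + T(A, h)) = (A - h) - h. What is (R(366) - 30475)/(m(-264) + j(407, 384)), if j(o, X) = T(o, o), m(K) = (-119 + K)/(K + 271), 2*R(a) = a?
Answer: 424088/3643 ≈ 116.41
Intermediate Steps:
R(a) = a/2
m(K) = (-119 + K)/(271 + K)
T(A, h) = -2 + A/2 - h (T(A, h) = -2 + ((A - h) - h)/2 = -2 + (A - 2*h)/2 = -2 + (A/2 - h) = -2 + A/2 - h)
j(o, X) = -2 - o/2 (j(o, X) = -2 + o/2 - o = -2 - o/2)
(R(366) - 30475)/(m(-264) + j(407, 384)) = ((½)*366 - 30475)/((-119 - 264)/(271 - 264) + (-2 - ½*407)) = (183 - 30475)/(-383/7 + (-2 - 407/2)) = -30292/((⅐)*(-383) - 411/2) = -30292/(-383/7 - 411/2) = -30292/(-3643/14) = -30292*(-14/3643) = 424088/3643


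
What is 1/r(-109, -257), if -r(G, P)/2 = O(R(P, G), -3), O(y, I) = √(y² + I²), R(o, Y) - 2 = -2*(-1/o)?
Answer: -257*√856585/1713170 ≈ -0.13884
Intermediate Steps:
R(o, Y) = 2 + 2/o (R(o, Y) = 2 - 2*(-1/o) = 2 - (-2)/o = 2 + 2/o)
O(y, I) = √(I² + y²)
r(G, P) = -2*√(9 + (2 + 2/P)²) (r(G, P) = -2*√((-3)² + (2 + 2/P)²) = -2*√(9 + (2 + 2/P)²))
1/r(-109, -257) = 1/(-2*√(13 + 4/(-257)² + 8/(-257))) = 1/(-2*√(13 + 4*(1/66049) + 8*(-1/257))) = 1/(-2*√(13 + 4/66049 - 8/257)) = 1/(-2*√856585/257) = -257*√856585/1713170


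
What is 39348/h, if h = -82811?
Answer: -39348/82811 ≈ -0.47515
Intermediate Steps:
39348/h = 39348/(-82811) = 39348*(-1/82811) = -39348/82811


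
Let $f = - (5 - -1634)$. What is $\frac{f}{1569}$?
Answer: $- \frac{1639}{1569} \approx -1.0446$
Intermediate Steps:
$f = -1639$ ($f = - (5 + 1634) = \left(-1\right) 1639 = -1639$)
$\frac{f}{1569} = - \frac{1639}{1569}$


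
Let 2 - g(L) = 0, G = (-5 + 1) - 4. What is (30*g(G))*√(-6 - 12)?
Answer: 180*I*√2 ≈ 254.56*I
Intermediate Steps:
G = -8 (G = -4 - 4 = -8)
g(L) = 2 (g(L) = 2 - 1*0 = 2 + 0 = 2)
(30*g(G))*√(-6 - 12) = (30*2)*√(-6 - 12) = 60*√(-18) = 60*(3*I*√2) = 180*I*√2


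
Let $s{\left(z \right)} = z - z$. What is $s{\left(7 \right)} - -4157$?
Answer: $4157$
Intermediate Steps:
$s{\left(z \right)} = 0$
$s{\left(7 \right)} - -4157 = 0 - -4157 = 0 + 4157 = 4157$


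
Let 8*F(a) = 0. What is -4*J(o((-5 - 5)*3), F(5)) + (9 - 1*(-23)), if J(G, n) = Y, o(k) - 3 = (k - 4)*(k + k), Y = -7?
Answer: 60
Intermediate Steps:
F(a) = 0 (F(a) = (⅛)*0 = 0)
o(k) = 3 + 2*k*(-4 + k) (o(k) = 3 + (k - 4)*(k + k) = 3 + (-4 + k)*(2*k) = 3 + 2*k*(-4 + k))
J(G, n) = -7
-4*J(o((-5 - 5)*3), F(5)) + (9 - 1*(-23)) = -4*(-7) + (9 - 1*(-23)) = 28 + (9 + 23) = 28 + 32 = 60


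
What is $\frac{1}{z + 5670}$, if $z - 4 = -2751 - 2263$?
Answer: $\frac{1}{660} \approx 0.0015152$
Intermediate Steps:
$z = -5010$ ($z = 4 - 5014 = -5010$)
$\frac{1}{z + 5670} = \frac{1}{-5010 + 5670} = \frac{1}{660}$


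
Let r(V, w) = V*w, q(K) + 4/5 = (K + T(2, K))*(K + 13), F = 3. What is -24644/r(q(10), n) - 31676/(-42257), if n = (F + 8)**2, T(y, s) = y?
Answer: 16754939/1758905368 ≈ 0.0095258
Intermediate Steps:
q(K) = -4/5 + (2 + K)*(13 + K) (q(K) = -4/5 + (K + 2)*(K + 13) = -4/5 + (2 + K)*(13 + K))
n = 121 (n = (3 + 8)**2 = 11**2 = 121)
-24644/r(q(10), n) - 31676/(-42257) = -24644*1/(121*(126/5 + 10**2 + 15*10)) - 31676/(-42257) = -24644*1/(121*(126/5 + 100 + 150)) - 31676*(-1/42257) = -24644/((1376/5)*121) + 31676/42257 = -24644/166496/5 + 31676/42257 = -24644*5/166496 + 31676/42257 = -30805/41624 + 31676/42257 = 16754939/1758905368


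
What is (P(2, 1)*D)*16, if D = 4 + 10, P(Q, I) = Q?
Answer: 448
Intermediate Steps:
D = 14
(P(2, 1)*D)*16 = (2*14)*16 = 28*16 = 448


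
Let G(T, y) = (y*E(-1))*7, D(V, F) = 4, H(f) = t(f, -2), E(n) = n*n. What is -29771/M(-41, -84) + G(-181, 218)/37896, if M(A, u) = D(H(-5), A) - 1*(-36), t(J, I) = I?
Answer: -141017597/189480 ≈ -744.23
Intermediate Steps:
E(n) = n²
H(f) = -2
G(T, y) = 7*y (G(T, y) = (y*(-1)²)*7 = (y*1)*7 = y*7 = 7*y)
M(A, u) = 40 (M(A, u) = 4 - 1*(-36) = 4 + 36 = 40)
-29771/M(-41, -84) + G(-181, 218)/37896 = -29771/40 + (7*218)/37896 = -29771*1/40 + 1526*(1/37896) = -29771/40 + 763/18948 = -141017597/189480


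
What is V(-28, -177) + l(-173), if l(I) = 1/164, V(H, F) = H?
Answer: -4591/164 ≈ -27.994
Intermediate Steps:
l(I) = 1/164
V(-28, -177) + l(-173) = -28 + 1/164 = -4591/164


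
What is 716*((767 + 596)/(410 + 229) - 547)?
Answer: -249289720/639 ≈ -3.9013e+5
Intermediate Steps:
716*((767 + 596)/(410 + 229) - 547) = 716*(1363/639 - 547) = 716*(-348170/639) = -249289720/639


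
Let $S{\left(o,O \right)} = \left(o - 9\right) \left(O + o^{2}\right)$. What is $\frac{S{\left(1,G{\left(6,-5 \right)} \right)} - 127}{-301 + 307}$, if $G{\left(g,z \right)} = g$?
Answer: $- \frac{61}{2} \approx -30.5$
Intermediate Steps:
$S{\left(o,O \right)} = \left(-9 + o\right) \left(O + o^{2}\right)$
$\frac{S{\left(1,G{\left(6,-5 \right)} \right)} - 127}{-301 + 307} = \frac{\left(1^{3} - 54 - 9 \cdot 1^{2} + 6 \cdot 1\right) - 127}{-301 + 307} = \frac{\left(1 - 54 - 9 + 6\right) - 127}{6} = \left(\left(1 - 54 - 9 + 6\right) - 127\right) \frac{1}{6} = \left(-56 - 127\right) \frac{1}{6} = \left(-183\right) \frac{1}{6} = - \frac{61}{2}$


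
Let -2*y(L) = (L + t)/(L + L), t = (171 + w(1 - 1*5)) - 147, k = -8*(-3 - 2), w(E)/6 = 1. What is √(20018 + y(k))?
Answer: √320281/4 ≈ 141.48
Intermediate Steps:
w(E) = 6 (w(E) = 6*1 = 6)
k = 40 (k = -8*(-5) = 40)
t = 30 (t = (171 + 6) - 147 = 177 - 147 = 30)
y(L) = -(30 + L)/(4*L) (y(L) = -(L + 30)/(2*(L + L)) = -(30 + L)/(2*(2*L)) = -(30 + L)*1/(2*L)/2 = -(30 + L)/(4*L))
√(20018 + y(k)) = √(20018 + (¼)*(-30 - 1*40)/40) = √(20018 + (¼)*(1/40)*(-30 - 40)) = √(20018 + (¼)*(1/40)*(-70)) = √(20018 - 7/16) = √(320281/16) = √320281/4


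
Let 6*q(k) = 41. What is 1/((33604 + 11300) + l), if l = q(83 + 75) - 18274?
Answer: 6/159821 ≈ 3.7542e-5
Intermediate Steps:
q(k) = 41/6 (q(k) = (⅙)*41 = 41/6)
l = -109603/6 (l = 41/6 - 18274 = -109603/6 ≈ -18267.)
1/((33604 + 11300) + l) = 1/((33604 + 11300) - 109603/6) = 1/(44904 - 109603/6) = 1/(159821/6) = 6/159821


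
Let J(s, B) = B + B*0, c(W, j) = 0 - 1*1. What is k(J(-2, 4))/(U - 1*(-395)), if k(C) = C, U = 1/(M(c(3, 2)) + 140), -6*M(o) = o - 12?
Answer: 3412/336941 ≈ 0.010126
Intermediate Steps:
c(W, j) = -1 (c(W, j) = 0 - 1 = -1)
J(s, B) = B (J(s, B) = B + 0 = B)
M(o) = 2 - o/6 (M(o) = -(o - 12)/6 = -(-12 + o)/6 = 2 - o/6)
U = 6/853 (U = 1/((2 - ⅙*(-1)) + 140) = 1/((2 + ⅙) + 140) = 1/(13/6 + 140) = 1/(853/6) = 6/853 ≈ 0.0070340)
k(J(-2, 4))/(U - 1*(-395)) = 4/(6/853 - 1*(-395)) = 4/(6/853 + 395) = 4/(336941/853) = 4*(853/336941) = 3412/336941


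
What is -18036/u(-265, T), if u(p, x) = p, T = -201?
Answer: 18036/265 ≈ 68.060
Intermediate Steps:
-18036/u(-265, T) = -18036/(-265) = -18036*(-1/265) = 18036/265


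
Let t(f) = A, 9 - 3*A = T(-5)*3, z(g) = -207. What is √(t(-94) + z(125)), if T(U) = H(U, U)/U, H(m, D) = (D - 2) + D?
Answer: 2*I*√1290/5 ≈ 14.367*I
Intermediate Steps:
H(m, D) = -2 + 2*D (H(m, D) = (-2 + D) + D = -2 + 2*D)
T(U) = (-2 + 2*U)/U
A = ⅗ (A = 3 - (2 - 2/(-5))*3/3 = 3 - (2 - 2*(-⅕))*3/3 = 3 - (2 + ⅖)*3/3 = 3 - 4*3/5 = 3 - ⅓*36/5 = 3 - 12/5 = ⅗ ≈ 0.60000)
t(f) = ⅗
√(t(-94) + z(125)) = √(⅗ - 207) = √(-1032/5) = 2*I*√1290/5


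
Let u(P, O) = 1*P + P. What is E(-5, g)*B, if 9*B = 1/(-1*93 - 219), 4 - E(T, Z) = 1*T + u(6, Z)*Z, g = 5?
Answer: 17/936 ≈ 0.018162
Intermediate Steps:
u(P, O) = 2*P (u(P, O) = P + P = 2*P)
E(T, Z) = 4 - T - 12*Z (E(T, Z) = 4 - (1*T + (2*6)*Z) = 4 - (T + 12*Z) = 4 + (-T - 12*Z) = 4 - T - 12*Z)
B = -1/2808 (B = 1/(9*(-1*93 - 219)) = 1/(9*(-93 - 219)) = (⅑)/(-312) = (⅑)*(-1/312) = -1/2808 ≈ -0.00035613)
E(-5, g)*B = (4 - 1*(-5) - 12*5)*(-1/2808) = (4 + 5 - 60)*(-1/2808) = -51*(-1/2808) = 17/936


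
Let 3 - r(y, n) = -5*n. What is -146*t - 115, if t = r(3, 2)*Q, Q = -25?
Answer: 47335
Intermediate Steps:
r(y, n) = 3 + 5*n (r(y, n) = 3 - (-5)*n = 3 + 5*n)
t = -325 (t = (3 + 5*2)*(-25) = (3 + 10)*(-25) = 13*(-25) = -325)
-146*t - 115 = -146*(-325) - 115 = 47450 - 115 = 47335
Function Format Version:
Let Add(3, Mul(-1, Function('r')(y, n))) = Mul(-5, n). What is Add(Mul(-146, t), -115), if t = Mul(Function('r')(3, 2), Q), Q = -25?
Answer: 47335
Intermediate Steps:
Function('r')(y, n) = Add(3, Mul(5, n)) (Function('r')(y, n) = Add(3, Mul(-1, Mul(-5, n))) = Add(3, Mul(5, n)))
t = -325 (t = Mul(Add(3, Mul(5, 2)), -25) = Mul(Add(3, 10), -25) = Mul(13, -25) = -325)
Add(Mul(-146, t), -115) = Add(Mul(-146, -325), -115) = Add(47450, -115) = 47335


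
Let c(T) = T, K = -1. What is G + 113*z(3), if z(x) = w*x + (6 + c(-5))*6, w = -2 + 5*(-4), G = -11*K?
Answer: -6769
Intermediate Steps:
G = 11 (G = -11*(-1) = 11)
w = -22 (w = -2 - 20 = -22)
z(x) = 6 - 22*x (z(x) = -22*x + (6 - 5)*6 = -22*x + 1*6 = -22*x + 6 = 6 - 22*x)
G + 113*z(3) = 11 + 113*(6 - 22*3) = 11 + 113*(6 - 66) = 11 + 113*(-60) = 11 - 6780 = -6769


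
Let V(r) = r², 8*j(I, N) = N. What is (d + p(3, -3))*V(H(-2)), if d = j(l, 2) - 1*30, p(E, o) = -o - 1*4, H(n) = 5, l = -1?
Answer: -3075/4 ≈ -768.75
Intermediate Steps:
j(I, N) = N/8
p(E, o) = -4 - o (p(E, o) = -o - 4 = -4 - o)
d = -119/4 (d = (⅛)*2 - 1*30 = ¼ - 30 = -119/4 ≈ -29.750)
(d + p(3, -3))*V(H(-2)) = (-119/4 + (-4 - 1*(-3)))*5² = (-119/4 + (-4 + 3))*25 = (-119/4 - 1)*25 = -123/4*25 = -3075/4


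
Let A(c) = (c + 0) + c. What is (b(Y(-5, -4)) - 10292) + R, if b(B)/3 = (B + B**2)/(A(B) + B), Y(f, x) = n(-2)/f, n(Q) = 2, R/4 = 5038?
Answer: 49303/5 ≈ 9860.6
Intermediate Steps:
R = 20152 (R = 4*5038 = 20152)
Y(f, x) = 2/f
A(c) = 2*c (A(c) = c + c = 2*c)
b(B) = (B + B**2)/B (b(B) = 3*((B + B**2)/(2*B + B)) = 3*((B + B**2)/((3*B))) = 3*((B + B**2)*(1/(3*B))) = 3*((B + B**2)/(3*B)) = (B + B**2)/B)
(b(Y(-5, -4)) - 10292) + R = ((1 + 2/(-5)) - 10292) + 20152 = ((1 + 2*(-1/5)) - 10292) + 20152 = ((1 - 2/5) - 10292) + 20152 = (3/5 - 10292) + 20152 = -51457/5 + 20152 = 49303/5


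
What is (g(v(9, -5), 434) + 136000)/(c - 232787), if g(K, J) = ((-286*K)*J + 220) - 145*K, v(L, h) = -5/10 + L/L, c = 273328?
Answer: 148171/81082 ≈ 1.8274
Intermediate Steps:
v(L, h) = 1/2 (v(L, h) = -5*1/10 + 1 = -1/2 + 1 = 1/2)
g(K, J) = 220 - 145*K - 286*J*K (g(K, J) = (-286*J*K + 220) - 145*K = (220 - 286*J*K) - 145*K = 220 - 145*K - 286*J*K)
(g(v(9, -5), 434) + 136000)/(c - 232787) = ((220 - 145*1/2 - 286*434*1/2) + 136000)/(273328 - 232787) = ((220 - 145/2 - 62062) + 136000)/40541 = (-123829/2 + 136000)*(1/40541) = (148171/2)*(1/40541) = 148171/81082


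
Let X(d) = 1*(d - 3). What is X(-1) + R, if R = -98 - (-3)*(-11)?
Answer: -135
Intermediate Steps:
X(d) = -3 + d (X(d) = 1*(-3 + d) = -3 + d)
R = -131 (R = -98 - 1*33 = -98 - 33 = -131)
X(-1) + R = (-3 - 1) - 131 = -4 - 131 = -135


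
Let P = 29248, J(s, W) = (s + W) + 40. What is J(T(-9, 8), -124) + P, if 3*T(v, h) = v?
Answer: 29161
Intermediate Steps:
T(v, h) = v/3
J(s, W) = 40 + W + s (J(s, W) = (W + s) + 40 = 40 + W + s)
J(T(-9, 8), -124) + P = (40 - 124 + (⅓)*(-9)) + 29248 = (40 - 124 - 3) + 29248 = -87 + 29248 = 29161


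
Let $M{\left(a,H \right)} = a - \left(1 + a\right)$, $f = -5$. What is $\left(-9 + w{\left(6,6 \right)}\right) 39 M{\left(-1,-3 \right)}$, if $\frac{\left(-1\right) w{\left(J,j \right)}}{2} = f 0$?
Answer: $351$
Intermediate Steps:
$w{\left(J,j \right)} = 0$ ($w{\left(J,j \right)} = - 2 \left(\left(-5\right) 0\right) = \left(-2\right) 0 = 0$)
$M{\left(a,H \right)} = -1$ ($M{\left(a,H \right)} = a - \left(1 + a\right) = -1$)
$\left(-9 + w{\left(6,6 \right)}\right) 39 M{\left(-1,-3 \right)} = \left(-9 + 0\right) 39 \left(-1\right) = \left(-9\right) 39 \left(-1\right) = \left(-351\right) \left(-1\right) = 351$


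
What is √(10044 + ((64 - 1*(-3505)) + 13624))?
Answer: √27237 ≈ 165.04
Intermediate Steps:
√(10044 + ((64 - 1*(-3505)) + 13624)) = √(10044 + ((64 + 3505) + 13624)) = √(10044 + (3569 + 13624)) = √(10044 + 17193) = √27237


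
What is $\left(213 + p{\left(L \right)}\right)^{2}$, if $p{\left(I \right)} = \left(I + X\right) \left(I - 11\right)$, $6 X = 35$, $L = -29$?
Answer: $\frac{11689561}{9} \approx 1.2988 \cdot 10^{6}$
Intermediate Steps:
$X = \frac{35}{6}$ ($X = \frac{1}{6} \cdot 35 = \frac{35}{6} \approx 5.8333$)
$p{\left(I \right)} = \left(-11 + I\right) \left(\frac{35}{6} + I\right)$ ($p{\left(I \right)} = \left(I + \frac{35}{6}\right) \left(I - 11\right) = \left(\frac{35}{6} + I\right) \left(-11 + I\right) = \left(-11 + I\right) \left(\frac{35}{6} + I\right)$)
$\left(213 + p{\left(L \right)}\right)^{2} = \left(213 - \left(- \frac{257}{3} - 841\right)\right)^{2} = \left(213 + \left(- \frac{385}{6} + 841 + \frac{899}{6}\right)\right)^{2} = \left(213 + \frac{2780}{3}\right)^{2} = \left(\frac{3419}{3}\right)^{2} = \frac{11689561}{9}$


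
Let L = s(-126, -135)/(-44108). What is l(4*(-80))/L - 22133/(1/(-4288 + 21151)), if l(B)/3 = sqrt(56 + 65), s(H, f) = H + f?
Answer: -32470418585/87 ≈ -3.7322e+8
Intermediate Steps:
l(B) = 33 (l(B) = 3*sqrt(56 + 65) = 3*sqrt(121) = 3*11 = 33)
L = 261/44108 (L = (-126 - 135)/(-44108) = -261*(-1/44108) = 261/44108 ≈ 0.0059173)
l(4*(-80))/L - 22133/(1/(-4288 + 21151)) = 33/(261/44108) - 22133/(1/(-4288 + 21151)) = 33*(44108/261) - 22133/(1/16863) = 485188/87 - 22133/1/16863 = 485188/87 - 22133*16863 = 485188/87 - 373228779 = -32470418585/87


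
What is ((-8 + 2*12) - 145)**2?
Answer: 16641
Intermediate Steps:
((-8 + 2*12) - 145)**2 = ((-8 + 24) - 145)**2 = (16 - 145)**2 = (-129)**2 = 16641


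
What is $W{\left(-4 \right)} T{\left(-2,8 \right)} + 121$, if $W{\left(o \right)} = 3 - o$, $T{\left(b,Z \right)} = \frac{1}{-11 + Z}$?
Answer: $\frac{356}{3} \approx 118.67$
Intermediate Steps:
$W{\left(-4 \right)} T{\left(-2,8 \right)} + 121 = \frac{3 - -4}{-11 + 8} + 121 = \frac{3 + 4}{-3} + 121 = 7 \left(- \frac{1}{3}\right) + 121 = - \frac{7}{3} + 121 = \frac{356}{3}$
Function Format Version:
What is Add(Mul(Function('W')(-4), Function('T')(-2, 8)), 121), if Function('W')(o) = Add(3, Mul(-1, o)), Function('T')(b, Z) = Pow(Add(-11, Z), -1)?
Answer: Rational(356, 3) ≈ 118.67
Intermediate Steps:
Add(Mul(Function('W')(-4), Function('T')(-2, 8)), 121) = Add(Mul(Add(3, Mul(-1, -4)), Pow(Add(-11, 8), -1)), 121) = Add(Mul(Add(3, 4), Pow(-3, -1)), 121) = Add(Mul(7, Rational(-1, 3)), 121) = Add(Rational(-7, 3), 121) = Rational(356, 3)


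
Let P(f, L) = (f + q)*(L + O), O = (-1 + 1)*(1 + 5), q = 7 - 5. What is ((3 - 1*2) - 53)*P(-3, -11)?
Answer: -572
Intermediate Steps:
q = 2
O = 0 (O = 0*6 = 0)
P(f, L) = L*(2 + f) (P(f, L) = (f + 2)*(L + 0) = (2 + f)*L = L*(2 + f))
((3 - 1*2) - 53)*P(-3, -11) = ((3 - 1*2) - 53)*(-11*(2 - 3)) = ((3 - 2) - 53)*(-11*(-1)) = (1 - 53)*11 = -52*11 = -572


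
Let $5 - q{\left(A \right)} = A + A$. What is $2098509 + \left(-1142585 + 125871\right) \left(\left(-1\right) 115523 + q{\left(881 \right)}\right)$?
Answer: $119242316429$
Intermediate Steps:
$q{\left(A \right)} = 5 - 2 A$ ($q{\left(A \right)} = 5 - \left(A + A\right) = 5 - 2 A$)
$2098509 + \left(-1142585 + 125871\right) \left(\left(-1\right) 115523 + q{\left(881 \right)}\right) = 2098509 + \left(-1142585 + 125871\right) \left(\left(-1\right) 115523 + \left(5 - 1762\right)\right) = 2098509 - 1016714 \left(-115523 + \left(5 - 1762\right)\right) = 2098509 - 1016714 \left(-115523 - 1757\right) = 2098509 - -119240217920 = 2098509 + 119240217920 = 119242316429$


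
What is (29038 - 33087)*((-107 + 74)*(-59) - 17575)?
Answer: 63277772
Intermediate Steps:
(29038 - 33087)*((-107 + 74)*(-59) - 17575) = -4049*(-33*(-59) - 17575) = -4049*(1947 - 17575) = -4049*(-15628) = 63277772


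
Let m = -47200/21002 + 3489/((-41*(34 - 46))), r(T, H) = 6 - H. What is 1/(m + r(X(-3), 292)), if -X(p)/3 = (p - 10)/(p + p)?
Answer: -1722164/484196641 ≈ -0.0035567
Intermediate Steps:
X(p) = -3*(-10 + p)/(2*p) (X(p) = -3*(p - 10)/(p + p) = -3*(-10 + p)/(2*p))
m = 8342263/1722164 (m = -47200*1/21002 + 3489/((-41*(-12))) = -23600/10501 + 3489/492 = -23600/10501 + 3489*(1/492) = -23600/10501 + 1163/164 = 8342263/1722164 ≈ 4.8441)
1/(m + r(X(-3), 292)) = 1/(8342263/1722164 + (6 - 1*292)) = 1/(8342263/1722164 + (6 - 292)) = 1/(8342263/1722164 - 286) = 1/(-484196641/1722164) = -1722164/484196641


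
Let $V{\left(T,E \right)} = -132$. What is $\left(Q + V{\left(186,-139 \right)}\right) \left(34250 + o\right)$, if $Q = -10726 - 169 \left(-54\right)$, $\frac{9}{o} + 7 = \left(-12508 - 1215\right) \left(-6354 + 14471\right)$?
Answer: $- \frac{367096796830134}{6188311} \approx -5.9321 \cdot 10^{7}$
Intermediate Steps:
$o = - \frac{1}{12376622}$ ($o = \frac{9}{-7 + \left(-12508 - 1215\right) \left(-6354 + 14471\right)} = \frac{9}{-7 - 111389591} = \frac{9}{-111389598} = 9 \left(- \frac{1}{111389598}\right) = - \frac{1}{12376622} \approx -8.0797 \cdot 10^{-8}$)
$Q = -1600$ ($Q = -10726 - -9126 = -10726 + 9126 = -1600$)
$\left(Q + V{\left(186,-139 \right)}\right) \left(34250 + o\right) = \left(-1600 - 132\right) \left(34250 - \frac{1}{12376622}\right) = \left(-1732\right) \frac{423899303499}{12376622} = - \frac{367096796830134}{6188311}$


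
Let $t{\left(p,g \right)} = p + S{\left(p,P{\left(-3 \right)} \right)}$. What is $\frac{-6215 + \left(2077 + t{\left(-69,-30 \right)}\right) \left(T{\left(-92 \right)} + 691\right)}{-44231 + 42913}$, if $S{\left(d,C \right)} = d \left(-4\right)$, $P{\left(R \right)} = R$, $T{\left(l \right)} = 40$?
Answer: $- \frac{1663389}{1318} \approx -1262.1$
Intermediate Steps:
$S{\left(d,C \right)} = - 4 d$
$t{\left(p,g \right)} = - 3 p$ ($t{\left(p,g \right)} = p - 4 p = - 3 p$)
$\frac{-6215 + \left(2077 + t{\left(-69,-30 \right)}\right) \left(T{\left(-92 \right)} + 691\right)}{-44231 + 42913} = \frac{-6215 + \left(2077 - -207\right) \left(40 + 691\right)}{-44231 + 42913} = \frac{-6215 + \left(2077 + 207\right) 731}{-1318} = \left(-6215 + 2284 \cdot 731\right) \left(- \frac{1}{1318}\right) = \left(-6215 + 1669604\right) \left(- \frac{1}{1318}\right) = 1663389 \left(- \frac{1}{1318}\right) = - \frac{1663389}{1318}$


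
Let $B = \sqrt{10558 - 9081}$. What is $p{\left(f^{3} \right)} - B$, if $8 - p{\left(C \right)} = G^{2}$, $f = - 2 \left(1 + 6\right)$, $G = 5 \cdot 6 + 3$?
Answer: $-1081 - \sqrt{1477} \approx -1119.4$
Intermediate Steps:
$G = 33$ ($G = 30 + 3 = 33$)
$f = -14$ ($f = \left(-2\right) 7 = -14$)
$p{\left(C \right)} = -1081$ ($p{\left(C \right)} = 8 - 33^{2} = 8 - 1089 = -1081$)
$B = \sqrt{1477} \approx 38.432$
$p{\left(f^{3} \right)} - B = -1081 - \sqrt{1477}$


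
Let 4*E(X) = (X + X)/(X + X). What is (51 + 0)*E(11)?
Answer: 51/4 ≈ 12.750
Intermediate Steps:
E(X) = ¼ (E(X) = ((X + X)/(X + X))/4 = ((2*X)/((2*X)))/4 = ((2*X)*(1/(2*X)))/4 = (¼)*1 = ¼)
(51 + 0)*E(11) = (51 + 0)*(¼) = 51*(¼) = 51/4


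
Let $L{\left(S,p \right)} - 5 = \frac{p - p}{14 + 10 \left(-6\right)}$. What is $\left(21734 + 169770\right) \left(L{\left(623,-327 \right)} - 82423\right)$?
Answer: $-15783376672$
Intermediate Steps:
$L{\left(S,p \right)} = 5$ ($L{\left(S,p \right)} = 5 + \frac{p - p}{14 + 10 \left(-6\right)} = 5 + \frac{0}{14 - 60} = 5 + \frac{0}{-46} = 5 + 0 \left(- \frac{1}{46}\right) = 5 + 0 = 5$)
$\left(21734 + 169770\right) \left(L{\left(623,-327 \right)} - 82423\right) = \left(21734 + 169770\right) \left(5 - 82423\right) = 191504 \left(-82418\right) = -15783376672$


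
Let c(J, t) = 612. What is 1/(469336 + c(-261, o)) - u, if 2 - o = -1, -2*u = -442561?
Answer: -103990328413/469948 ≈ -2.2128e+5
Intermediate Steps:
u = 442561/2 (u = -½*(-442561) = 442561/2 ≈ 2.2128e+5)
o = 3 (o = 2 - 1*(-1) = 2 + 1 = 3)
1/(469336 + c(-261, o)) - u = 1/(469336 + 612) - 1*442561/2 = 1/469948 - 442561/2 = -103990328413/469948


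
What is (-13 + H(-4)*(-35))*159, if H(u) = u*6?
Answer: 131493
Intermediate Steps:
H(u) = 6*u
(-13 + H(-4)*(-35))*159 = (-13 + (6*(-4))*(-35))*159 = (-13 - 24*(-35))*159 = (-13 + 840)*159 = 827*159 = 131493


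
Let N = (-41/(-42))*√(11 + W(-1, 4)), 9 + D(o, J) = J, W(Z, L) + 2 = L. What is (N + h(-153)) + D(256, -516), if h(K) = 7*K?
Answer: -1596 + 41*√13/42 ≈ -1592.5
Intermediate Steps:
W(Z, L) = -2 + L
D(o, J) = -9 + J
N = 41*√13/42 (N = (-41/(-42))*√(11 + (-2 + 4)) = (-1/42*(-41))*√(11 + 2) = 41*√13/42 ≈ 3.5197)
(N + h(-153)) + D(256, -516) = (41*√13/42 + 7*(-153)) + (-9 - 516) = (41*√13/42 - 1071) - 525 = (-1071 + 41*√13/42) - 525 = -1596 + 41*√13/42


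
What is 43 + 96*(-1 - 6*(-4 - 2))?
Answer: 3403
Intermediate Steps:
43 + 96*(-1 - 6*(-4 - 2)) = 43 + 96*(-1 - 6*(-6)) = 43 + 96*(-1 + 36) = 43 + 96*35 = 43 + 3360 = 3403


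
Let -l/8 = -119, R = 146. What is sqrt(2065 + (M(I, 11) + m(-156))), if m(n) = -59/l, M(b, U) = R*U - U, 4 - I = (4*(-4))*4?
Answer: sqrt(829254118)/476 ≈ 60.497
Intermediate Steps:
l = 952 (l = -8*(-119) = 952)
I = 68 (I = 4 - 4*(-4)*4 = 4 - (-16)*4 = 4 - 1*(-64) = 4 + 64 = 68)
M(b, U) = 145*U (M(b, U) = 146*U - U = 145*U)
m(n) = -59/952
sqrt(2065 + (M(I, 11) + m(-156))) = sqrt(2065 + (145*11 - 59/952)) = sqrt(2065 + (1595 - 59/952)) = sqrt(2065 + 1518381/952) = sqrt(3484261/952) = sqrt(829254118)/476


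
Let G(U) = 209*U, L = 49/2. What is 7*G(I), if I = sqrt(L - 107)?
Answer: 1463*I*sqrt(330)/2 ≈ 13288.0*I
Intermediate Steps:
L = 49/2 (L = 49*(1/2) = 49/2 ≈ 24.500)
I = I*sqrt(330)/2 (I = sqrt(49/2 - 107) = sqrt(-165/2) = I*sqrt(330)/2 ≈ 9.0829*I)
7*G(I) = 7*(209*(I*sqrt(330)/2)) = 7*(209*I*sqrt(330)/2) = 1463*I*sqrt(330)/2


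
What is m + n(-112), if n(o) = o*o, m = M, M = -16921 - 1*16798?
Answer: -21175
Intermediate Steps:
M = -33719 (M = -16921 - 16798 = -33719)
m = -33719
n(o) = o²
m + n(-112) = -33719 + (-112)² = -33719 + 12544 = -21175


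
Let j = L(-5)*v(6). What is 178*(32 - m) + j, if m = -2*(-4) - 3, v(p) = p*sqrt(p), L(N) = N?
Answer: 4806 - 30*sqrt(6) ≈ 4732.5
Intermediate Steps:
v(p) = p**(3/2)
j = -30*sqrt(6) ≈ -73.485
m = 5 (m = 8 - 3 = 5)
178*(32 - m) + j = 178*(32 - 1*5) - 30*sqrt(6) = 178*(32 - 5) - 30*sqrt(6) = 178*27 - 30*sqrt(6) = 4806 - 30*sqrt(6)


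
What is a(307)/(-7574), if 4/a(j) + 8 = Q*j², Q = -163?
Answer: 2/58178147265 ≈ 3.4377e-11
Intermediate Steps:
a(j) = 4/(-8 - 163*j²)
a(307)/(-7574) = -4/(8 + 163*307²)/(-7574) = -4/(8 + 163*94249)*(-1/7574) = -4/(8 + 15362587)*(-1/7574) = -4/15362595*(-1/7574) = 2/58178147265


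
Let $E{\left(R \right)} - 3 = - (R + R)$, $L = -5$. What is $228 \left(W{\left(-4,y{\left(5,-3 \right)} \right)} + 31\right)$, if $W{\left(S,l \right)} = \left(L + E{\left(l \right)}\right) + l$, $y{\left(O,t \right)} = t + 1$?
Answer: $7068$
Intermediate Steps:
$E{\left(R \right)} = 3 - 2 R$ ($E{\left(R \right)} = 3 - \left(R + R\right) = 3 - 2 R$)
$y{\left(O,t \right)} = 1 + t$
$W{\left(S,l \right)} = -2 - l$ ($W{\left(S,l \right)} = \left(-5 - \left(-3 + 2 l\right)\right) + l = \left(-2 - 2 l\right) + l = -2 - l$)
$228 \left(W{\left(-4,y{\left(5,-3 \right)} \right)} + 31\right) = 228 \left(\left(-2 - \left(1 - 3\right)\right) + 31\right) = 228 \left(\left(-2 - -2\right) + 31\right) = 228 \left(\left(-2 + 2\right) + 31\right) = 228 \left(0 + 31\right) = 228 \cdot 31 = 7068$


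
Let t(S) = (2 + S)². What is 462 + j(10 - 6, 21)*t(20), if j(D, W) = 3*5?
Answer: 7722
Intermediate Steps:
j(D, W) = 15
462 + j(10 - 6, 21)*t(20) = 462 + 15*(2 + 20)² = 462 + 15*22² = 462 + 15*484 = 462 + 7260 = 7722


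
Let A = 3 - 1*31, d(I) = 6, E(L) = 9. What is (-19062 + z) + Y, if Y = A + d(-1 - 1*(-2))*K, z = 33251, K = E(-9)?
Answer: 14215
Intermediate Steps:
K = 9
A = -28 (A = 3 - 31 = -28)
Y = 26 (Y = -28 + 6*9 = -28 + 54 = 26)
(-19062 + z) + Y = (-19062 + 33251) + 26 = 14189 + 26 = 14215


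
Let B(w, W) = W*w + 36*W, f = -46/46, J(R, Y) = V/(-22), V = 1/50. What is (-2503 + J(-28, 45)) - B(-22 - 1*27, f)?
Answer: -2767601/1100 ≈ -2516.0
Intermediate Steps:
V = 1/50 ≈ 0.020000
J(R, Y) = -1/1100 (J(R, Y) = (1/50)/(-22) = (1/50)*(-1/22) = -1/1100)
f = -1 (f = -46*1/46 = -1)
B(w, W) = 36*W + W*w
(-2503 + J(-28, 45)) - B(-22 - 1*27, f) = (-2503 - 1/1100) - (-1)*(36 + (-22 - 1*27)) = -2753301/1100 - (-1)*(36 + (-22 - 27)) = -2753301/1100 - (-1)*(36 - 49) = -2753301/1100 - (-1)*(-13) = -2753301/1100 - 1*13 = -2753301/1100 - 13 = -2767601/1100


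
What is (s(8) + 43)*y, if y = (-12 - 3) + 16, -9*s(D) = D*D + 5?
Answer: 106/3 ≈ 35.333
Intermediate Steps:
s(D) = -5/9 - D**2/9 (s(D) = -(D*D + 5)/9 = -(D**2 + 5)/9 = -(5 + D**2)/9 = -5/9 - D**2/9)
y = 1 (y = -15 + 16 = 1)
(s(8) + 43)*y = ((-5/9 - 1/9*8**2) + 43)*1 = ((-5/9 - 1/9*64) + 43)*1 = ((-5/9 - 64/9) + 43)*1 = (-23/3 + 43)*1 = (106/3)*1 = 106/3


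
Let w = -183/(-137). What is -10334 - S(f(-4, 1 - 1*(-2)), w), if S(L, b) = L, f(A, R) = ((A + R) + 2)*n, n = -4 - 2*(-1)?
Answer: -10332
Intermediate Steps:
n = -2 (n = -4 + 2 = -2)
w = 183/137 (w = -183*(-1/137) = 183/137 ≈ 1.3358)
f(A, R) = -4 - 2*A - 2*R (f(A, R) = ((A + R) + 2)*(-2) = (2 + A + R)*(-2) = -4 - 2*A - 2*R)
-10334 - S(f(-4, 1 - 1*(-2)), w) = -10334 - (-4 - 2*(-4) - 2*(1 - 1*(-2))) = -10334 - (-4 + 8 - 2*(1 + 2)) = -10334 - (-4 + 8 - 2*3) = -10334 - (-4 + 8 - 6) = -10334 - 1*(-2) = -10334 + 2 = -10332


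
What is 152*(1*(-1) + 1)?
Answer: 0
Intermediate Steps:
152*(1*(-1) + 1) = 152*(-1 + 1) = 152*0 = 0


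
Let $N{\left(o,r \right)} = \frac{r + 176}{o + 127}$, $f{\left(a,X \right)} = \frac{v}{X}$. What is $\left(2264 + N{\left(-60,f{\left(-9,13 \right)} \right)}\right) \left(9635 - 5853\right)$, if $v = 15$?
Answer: $\frac{7466602154}{871} \approx 8.5724 \cdot 10^{6}$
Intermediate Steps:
$f{\left(a,X \right)} = \frac{15}{X}$
$N{\left(o,r \right)} = \frac{176 + r}{127 + o}$
$\left(2264 + N{\left(-60,f{\left(-9,13 \right)} \right)}\right) \left(9635 - 5853\right) = \left(2264 + \frac{176 + \frac{15}{13}}{127 - 60}\right) \left(9635 - 5853\right) = \left(2264 + \frac{176 + 15 \cdot \frac{1}{13}}{67}\right) 3782 = \left(2264 + \frac{176 + \frac{15}{13}}{67}\right) 3782 = \left(2264 + \frac{1}{67} \cdot \frac{2303}{13}\right) 3782 = \left(2264 + \frac{2303}{871}\right) 3782 = \frac{1974247}{871} \cdot 3782 = \frac{7466602154}{871}$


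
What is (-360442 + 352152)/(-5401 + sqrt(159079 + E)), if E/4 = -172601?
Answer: 22387145/14851063 + 20725*I*sqrt(21253)/14851063 ≈ 1.5074 + 0.20344*I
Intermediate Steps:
E = -690404 (E = 4*(-172601) = -690404)
(-360442 + 352152)/(-5401 + sqrt(159079 + E)) = (-360442 + 352152)/(-5401 + sqrt(159079 - 690404)) = -8290/(-5401 + sqrt(-531325)) = -8290/(-5401 + 5*I*sqrt(21253))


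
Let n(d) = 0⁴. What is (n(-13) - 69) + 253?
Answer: 184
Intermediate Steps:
n(d) = 0
(n(-13) - 69) + 253 = (0 - 69) + 253 = -69 + 253 = 184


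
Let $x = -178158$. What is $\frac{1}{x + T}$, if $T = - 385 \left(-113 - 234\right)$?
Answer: $- \frac{1}{44563} \approx -2.244 \cdot 10^{-5}$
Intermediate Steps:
$T = 133595$ ($T = \left(-385\right) \left(-347\right) = 133595$)
$\frac{1}{x + T} = \frac{1}{-178158 + 133595} = \frac{1}{-44563} = - \frac{1}{44563}$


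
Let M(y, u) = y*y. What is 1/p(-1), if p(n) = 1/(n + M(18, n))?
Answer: 323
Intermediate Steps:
M(y, u) = y²
p(n) = 1/(324 + n) (p(n) = 1/(n + 18²) = 1/(n + 324) = 1/(324 + n))
1/p(-1) = 1/(1/(324 - 1)) = 1/(1/323) = 323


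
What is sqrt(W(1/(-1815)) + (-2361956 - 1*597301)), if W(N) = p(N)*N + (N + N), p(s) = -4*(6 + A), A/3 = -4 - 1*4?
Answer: I*sqrt(80565772935)/165 ≈ 1720.3*I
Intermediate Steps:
A = -24 (A = 3*(-4 - 1*4) = 3*(-4 - 4) = 3*(-8) = -24)
p(s) = 72 (p(s) = -4*(6 - 24) = -4*(-18) = 72)
W(N) = 74*N (W(N) = 72*N + (N + N) = 72*N + 2*N = 74*N)
sqrt(W(1/(-1815)) + (-2361956 - 1*597301)) = sqrt(74/(-1815) + (-2361956 - 1*597301)) = sqrt(74*(-1/1815) + (-2361956 - 597301)) = sqrt(-74/1815 - 2959257) = sqrt(-5371051529/1815) = I*sqrt(80565772935)/165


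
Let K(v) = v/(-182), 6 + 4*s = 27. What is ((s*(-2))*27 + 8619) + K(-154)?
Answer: 216745/26 ≈ 8336.3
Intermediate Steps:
s = 21/4 (s = -3/2 + (1/4)*27 = -3/2 + 27/4 = 21/4 ≈ 5.2500)
K(v) = -v/182 (K(v) = v*(-1/182) = -v/182)
((s*(-2))*27 + 8619) + K(-154) = (((21/4)*(-2))*27 + 8619) - 1/182*(-154) = (-21/2*27 + 8619) + 11/13 = (-567/2 + 8619) + 11/13 = 16671/2 + 11/13 = 216745/26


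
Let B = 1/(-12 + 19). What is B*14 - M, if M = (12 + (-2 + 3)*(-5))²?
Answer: -47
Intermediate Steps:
B = ⅐ (B = 1/7 = ⅐ ≈ 0.14286)
M = 49 (M = (12 + 1*(-5))² = (12 - 5)² = 7² = 49)
B*14 - M = (⅐)*14 - 1*49 = 2 - 49 = -47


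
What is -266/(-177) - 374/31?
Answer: -57952/5487 ≈ -10.562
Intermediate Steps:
-266/(-177) - 374/31 = -266*(-1/177) - 374*1/31 = 266/177 - 374/31 = -57952/5487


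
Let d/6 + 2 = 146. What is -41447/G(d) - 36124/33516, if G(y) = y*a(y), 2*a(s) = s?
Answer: -413120789/347493888 ≈ -1.1889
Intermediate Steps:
d = 864 (d = -12 + 6*146 = -12 + 876 = 864)
a(s) = s/2
G(y) = y**2/2 (G(y) = y*(y/2) = y**2/2)
-41447/G(d) - 36124/33516 = -41447/((1/2)*864**2) - 36124/33516 = -41447/((1/2)*746496) - 36124*1/33516 = -41447/373248 - 9031/8379 = -413120789/347493888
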